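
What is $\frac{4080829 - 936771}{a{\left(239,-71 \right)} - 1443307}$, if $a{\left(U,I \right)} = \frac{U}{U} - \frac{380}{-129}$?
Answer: $- \frac{202791741}{93093047} \approx -2.1784$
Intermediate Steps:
$a{\left(U,I \right)} = \frac{509}{129}$ ($a{\left(U,I \right)} = 1 - - \frac{380}{129} = 1 + \frac{380}{129} = \frac{509}{129}$)
$\frac{4080829 - 936771}{a{\left(239,-71 \right)} - 1443307} = \frac{4080829 - 936771}{\frac{509}{129} - 1443307} = \frac{3144058}{- \frac{186186094}{129}} = 3144058 \left(- \frac{129}{186186094}\right) = - \frac{202791741}{93093047}$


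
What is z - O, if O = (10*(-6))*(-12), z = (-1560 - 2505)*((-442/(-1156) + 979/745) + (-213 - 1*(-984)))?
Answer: -15916009533/5066 ≈ -3.1417e+6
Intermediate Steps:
z = -15912362013/5066 (z = -4065*((-442*(-1/1156) + 979*(1/745)) + (-213 + 984)) = -4065*((13/34 + 979/745) + 771) = -4065*(42971/25330 + 771) = -4065*19572401/25330 = -15912362013/5066 ≈ -3.1410e+6)
O = 720 (O = -60*(-12) = 720)
z - O = -15912362013/5066 - 1*720 = -15912362013/5066 - 720 = -15916009533/5066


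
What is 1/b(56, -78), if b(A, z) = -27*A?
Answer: -1/1512 ≈ -0.00066138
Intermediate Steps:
1/b(56, -78) = 1/(-27*56) = 1/(-1512) = -1/1512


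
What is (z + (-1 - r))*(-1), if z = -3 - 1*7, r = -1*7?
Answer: 4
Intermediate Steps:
r = -7
z = -10 (z = -3 - 7 = -10)
(z + (-1 - r))*(-1) = (-10 + (-1 - 1*(-7)))*(-1) = (-10 + (-1 + 7))*(-1) = (-10 + 6)*(-1) = -4*(-1) = 4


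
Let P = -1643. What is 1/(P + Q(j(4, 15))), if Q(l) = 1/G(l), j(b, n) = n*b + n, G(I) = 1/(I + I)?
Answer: -1/1493 ≈ -0.00066979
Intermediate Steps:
G(I) = 1/(2*I)
j(b, n) = n + b*n (j(b, n) = b*n + n = n + b*n)
Q(l) = 2*l (Q(l) = 1/(1/(2*l)) = 2*l)
1/(P + Q(j(4, 15))) = 1/(-1643 + 2*(15*(1 + 4))) = 1/(-1643 + 2*(15*5)) = 1/(-1643 + 2*75) = 1/(-1643 + 150) = 1/(-1493) = -1/1493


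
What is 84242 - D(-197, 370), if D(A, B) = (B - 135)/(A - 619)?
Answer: 68741707/816 ≈ 84242.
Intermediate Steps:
D(A, B) = (-135 + B)/(-619 + A)
84242 - D(-197, 370) = 84242 - (-135 + 370)/(-619 - 197) = 84242 - 235/(-816) = 84242 - (-1)*235/816 = 84242 - 1*(-235/816) = 84242 + 235/816 = 68741707/816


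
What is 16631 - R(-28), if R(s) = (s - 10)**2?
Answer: 15187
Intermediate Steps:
R(s) = (-10 + s)**2
16631 - R(-28) = 16631 - (-10 - 28)**2 = 16631 - 1*(-38)**2 = 16631 - 1*1444 = 16631 - 1444 = 15187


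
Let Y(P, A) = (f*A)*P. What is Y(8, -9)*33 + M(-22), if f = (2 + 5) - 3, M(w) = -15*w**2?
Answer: -16764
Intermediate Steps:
f = 4 (f = 7 - 3 = 4)
Y(P, A) = 4*A*P (Y(P, A) = (4*A)*P = 4*A*P)
Y(8, -9)*33 + M(-22) = (4*(-9)*8)*33 - 15*(-22)**2 = -288*33 - 15*484 = -9504 - 7260 = -16764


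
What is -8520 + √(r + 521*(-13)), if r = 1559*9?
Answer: -8520 + √7258 ≈ -8434.8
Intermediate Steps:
r = 14031
-8520 + √(r + 521*(-13)) = -8520 + √(14031 + 521*(-13)) = -8520 + √(14031 - 6773) = -8520 + √7258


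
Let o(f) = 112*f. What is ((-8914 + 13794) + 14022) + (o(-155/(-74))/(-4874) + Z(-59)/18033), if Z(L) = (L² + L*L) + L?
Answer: 10245176137947/542005859 ≈ 18902.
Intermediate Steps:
Z(L) = L + 2*L² (Z(L) = (L² + L²) + L = 2*L² + L = L + 2*L²)
((-8914 + 13794) + 14022) + (o(-155/(-74))/(-4874) + Z(-59)/18033) = ((-8914 + 13794) + 14022) + ((112*(-155/(-74)))/(-4874) - 59*(1 + 2*(-59))/18033) = (4880 + 14022) + ((112*(-155*(-1/74)))*(-1/4874) - 59*(1 - 118)*(1/18033)) = 18902 + ((112*(155/74))*(-1/4874) - 59*(-117)*(1/18033)) = 18902 + ((8680/37)*(-1/4874) + 6903*(1/18033)) = 18902 + (-4340/90169 + 2301/6011) = 18902 + 181391129/542005859 = 10245176137947/542005859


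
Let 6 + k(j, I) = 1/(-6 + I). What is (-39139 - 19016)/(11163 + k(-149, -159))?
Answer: -9595575/1840904 ≈ -5.2124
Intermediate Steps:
k(j, I) = -6 + 1/(-6 + I)
(-39139 - 19016)/(11163 + k(-149, -159)) = (-39139 - 19016)/(11163 + (37 - 6*(-159))/(-6 - 159)) = -58155/(11163 + (37 + 954)/(-165)) = -58155/(11163 - 1/165*991) = -58155/(11163 - 991/165) = -58155/1840904/165 = -58155*165/1840904 = -9595575/1840904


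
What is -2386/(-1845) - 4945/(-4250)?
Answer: 770561/313650 ≈ 2.4568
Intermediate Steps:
-2386/(-1845) - 4945/(-4250) = -2386*(-1/1845) - 4945*(-1/4250) = 2386/1845 + 989/850 = 770561/313650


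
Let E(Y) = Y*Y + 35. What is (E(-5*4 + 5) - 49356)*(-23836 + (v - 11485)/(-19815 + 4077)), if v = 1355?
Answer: 9208466331224/7869 ≈ 1.1702e+9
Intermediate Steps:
E(Y) = 35 + Y² (E(Y) = Y² + 35 = 35 + Y²)
(E(-5*4 + 5) - 49356)*(-23836 + (v - 11485)/(-19815 + 4077)) = ((35 + (-5*4 + 5)²) - 49356)*(-23836 + (1355 - 11485)/(-19815 + 4077)) = ((35 + (-20 + 5)²) - 49356)*(-23836 - 10130/(-15738)) = ((35 + (-15)²) - 49356)*(-23836 - 10130*(-1/15738)) = ((35 + 225) - 49356)*(-23836 + 5065/7869) = (260 - 49356)*(-187560419/7869) = -49096*(-187560419/7869) = 9208466331224/7869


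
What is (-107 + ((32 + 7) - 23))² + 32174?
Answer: 40455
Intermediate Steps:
(-107 + ((32 + 7) - 23))² + 32174 = (-107 + (39 - 23))² + 32174 = (-107 + 16)² + 32174 = (-91)² + 32174 = 8281 + 32174 = 40455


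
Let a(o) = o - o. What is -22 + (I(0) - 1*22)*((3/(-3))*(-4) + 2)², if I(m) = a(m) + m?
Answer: -814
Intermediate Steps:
a(o) = 0
I(m) = m (I(m) = 0 + m = m)
-22 + (I(0) - 1*22)*((3/(-3))*(-4) + 2)² = -22 + (0 - 1*22)*((3/(-3))*(-4) + 2)² = -22 + (0 - 22)*((3*(-⅓))*(-4) + 2)² = -22 - 22*(-1*(-4) + 2)² = -22 - 22*(4 + 2)² = -22 - 22*6² = -22 - 22*36 = -22 - 792 = -814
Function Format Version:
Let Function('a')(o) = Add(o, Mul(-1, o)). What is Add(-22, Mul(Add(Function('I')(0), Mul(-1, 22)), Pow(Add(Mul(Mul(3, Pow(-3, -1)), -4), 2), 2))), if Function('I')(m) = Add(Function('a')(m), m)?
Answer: -814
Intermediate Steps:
Function('a')(o) = 0
Function('I')(m) = m (Function('I')(m) = Add(0, m) = m)
Add(-22, Mul(Add(Function('I')(0), Mul(-1, 22)), Pow(Add(Mul(Mul(3, Pow(-3, -1)), -4), 2), 2))) = Add(-22, Mul(Add(0, Mul(-1, 22)), Pow(Add(Mul(Mul(3, Pow(-3, -1)), -4), 2), 2))) = Add(-22, Mul(Add(0, -22), Pow(Add(Mul(Mul(3, Rational(-1, 3)), -4), 2), 2))) = Add(-22, Mul(-22, Pow(Add(Mul(-1, -4), 2), 2))) = Add(-22, Mul(-22, Pow(Add(4, 2), 2))) = Add(-22, Mul(-22, Pow(6, 2))) = Add(-22, Mul(-22, 36)) = Add(-22, -792) = -814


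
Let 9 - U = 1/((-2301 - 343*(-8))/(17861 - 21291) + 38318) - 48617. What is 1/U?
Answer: 131430297/6390929618492 ≈ 2.0565e-5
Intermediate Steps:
U = 6390929618492/131430297 (U = 9 - (1/((-2301 - 343*(-8))/(17861 - 21291) + 38318) - 48617) = 9 - (1/((-2301 + 2744)/(-3430) + 38318) - 48617) = 9 - (1/(443*(-1/3430) + 38318) - 48617) = 9 - (1/(-443/3430 + 38318) - 48617) = 9 - (1/(131430297/3430) - 48617) = 9 - (3430/131430297 - 48617) = 9 - 1*(-6389746745819/131430297) = 9 + 6389746745819/131430297 = 6390929618492/131430297 ≈ 48626.)
1/U = 1/(6390929618492/131430297) = 131430297/6390929618492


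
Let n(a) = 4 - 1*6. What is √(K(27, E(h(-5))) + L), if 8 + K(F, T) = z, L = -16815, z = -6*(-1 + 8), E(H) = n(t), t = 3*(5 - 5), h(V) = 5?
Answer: I*√16865 ≈ 129.87*I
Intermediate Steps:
t = 0 (t = 3*0 = 0)
n(a) = -2 (n(a) = 4 - 6 = -2)
E(H) = -2
z = -42 (z = -6*7 = -42)
K(F, T) = -50 (K(F, T) = -8 - 42 = -50)
√(K(27, E(h(-5))) + L) = √(-50 - 16815) = √(-16865) = I*√16865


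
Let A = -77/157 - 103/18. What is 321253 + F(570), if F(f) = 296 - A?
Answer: 908715031/2826 ≈ 3.2156e+5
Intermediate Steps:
A = -17557/2826 (A = -77*1/157 - 103*1/18 = -77/157 - 103/18 = -17557/2826 ≈ -6.2127)
F(f) = 854053/2826 (F(f) = 296 - 1*(-17557/2826) = 296 + 17557/2826 = 854053/2826)
321253 + F(570) = 321253 + 854053/2826 = 908715031/2826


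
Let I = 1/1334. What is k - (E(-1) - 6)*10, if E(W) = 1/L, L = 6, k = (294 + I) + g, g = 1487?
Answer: 7361015/4002 ≈ 1839.3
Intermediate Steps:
I = 1/1334 ≈ 0.00074963
k = 2375855/1334 (k = (294 + 1/1334) + 1487 = 392197/1334 + 1487 = 2375855/1334 ≈ 1781.0)
E(W) = 1/6
k - (E(-1) - 6)*10 = 2375855/1334 - (1/6 - 6)*10 = 2375855/1334 - (-35)*10/6 = 2375855/1334 - 1*(-175/3) = 2375855/1334 + 175/3 = 7361015/4002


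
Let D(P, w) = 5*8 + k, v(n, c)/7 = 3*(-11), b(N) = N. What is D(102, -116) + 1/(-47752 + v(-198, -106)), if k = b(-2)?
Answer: 1823353/47983 ≈ 38.000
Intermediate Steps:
v(n, c) = -231 (v(n, c) = 7*(3*(-11)) = 7*(-33) = -231)
k = -2
D(P, w) = 38 (D(P, w) = 5*8 - 2 = 40 - 2 = 38)
D(102, -116) + 1/(-47752 + v(-198, -106)) = 38 + 1/(-47752 - 231) = 38 + 1/(-47983) = 38 - 1/47983 = 1823353/47983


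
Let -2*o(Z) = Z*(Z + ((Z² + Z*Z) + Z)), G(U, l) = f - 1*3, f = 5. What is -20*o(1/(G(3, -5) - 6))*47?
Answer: 705/16 ≈ 44.063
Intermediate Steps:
G(U, l) = 2 (G(U, l) = 5 - 1*3 = 5 - 3 = 2)
o(Z) = -Z*(2*Z + 2*Z²)/2 (o(Z) = -Z*(Z + ((Z² + Z*Z) + Z))/2 = -Z*(Z + ((Z² + Z²) + Z))/2 = -Z*(Z + (2*Z² + Z))/2 = -Z*(Z + (Z + 2*Z²))/2 = -Z*(2*Z + 2*Z²)/2)
-20*o(1/(G(3, -5) - 6))*47 = -20*(1/(2 - 6))²*(-1 - 1/(2 - 6))*47 = -20*(1/(-4))²*(-1 - 1/(-4))*47 = -20*(-¼)²*(-1 - 1*(-¼))*47 = -5*(-1 + ¼)/4*47 = -5*(-3)/(4*4)*47 = -20*(-3/64)*47 = (15/16)*47 = 705/16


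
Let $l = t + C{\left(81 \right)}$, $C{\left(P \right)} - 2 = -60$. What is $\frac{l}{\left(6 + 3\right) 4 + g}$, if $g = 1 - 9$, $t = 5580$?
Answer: $\frac{2761}{14} \approx 197.21$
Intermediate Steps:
$C{\left(P \right)} = -58$ ($C{\left(P \right)} = 2 - 60 = -58$)
$g = -8$
$l = 5522$ ($l = 5580 - 58 = 5522$)
$\frac{l}{\left(6 + 3\right) 4 + g} = \frac{5522}{\left(6 + 3\right) 4 - 8} = \frac{5522}{9 \cdot 4 - 8} = \frac{5522}{36 - 8} = \frac{5522}{28} = 5522 \cdot \frac{1}{28} = \frac{2761}{14}$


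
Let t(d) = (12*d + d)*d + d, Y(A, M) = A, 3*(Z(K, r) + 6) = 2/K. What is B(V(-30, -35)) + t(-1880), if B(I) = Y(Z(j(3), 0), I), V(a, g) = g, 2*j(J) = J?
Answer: 413507830/9 ≈ 4.5945e+7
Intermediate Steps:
j(J) = J/2
Z(K, r) = -6 + 2/(3*K) (Z(K, r) = -6 + (2/K)/3 = -6 + 2/(3*K))
t(d) = d + 13*d² (t(d) = (13*d)*d + d = 13*d² + d = d + 13*d²)
B(I) = -50/9 (B(I) = -6 + 2/(3*(((½)*3))) = -6 + 2/(3*(3/2)) = -6 + (⅔)*(⅔) = -6 + 4/9 = -50/9)
B(V(-30, -35)) + t(-1880) = -50/9 - 1880*(1 + 13*(-1880)) = -50/9 - 1880*(1 - 24440) = -50/9 - 1880*(-24439) = -50/9 + 45945320 = 413507830/9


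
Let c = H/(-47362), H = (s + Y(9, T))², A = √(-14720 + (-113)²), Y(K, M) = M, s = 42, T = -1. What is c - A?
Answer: -1681/47362 - I*√1951 ≈ -0.035493 - 44.17*I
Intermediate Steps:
A = I*√1951 (A = √(-14720 + 12769) = √(-1951) = I*√1951 ≈ 44.17*I)
H = 1681 (H = (42 - 1)² = 41² = 1681)
c = -1681/47362 (c = 1681/(-47362) = 1681*(-1/47362) = -1681/47362 ≈ -0.035493)
c - A = -1681/47362 - I*√1951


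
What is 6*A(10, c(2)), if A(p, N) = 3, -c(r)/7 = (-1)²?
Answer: 18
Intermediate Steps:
c(r) = -7 (c(r) = -7*(-1)² = -7*1 = -7)
6*A(10, c(2)) = 6*3 = 18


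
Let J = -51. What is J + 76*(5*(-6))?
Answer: -2331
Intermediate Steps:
J + 76*(5*(-6)) = -51 + 76*(5*(-6)) = -51 + 76*(-30) = -51 - 2280 = -2331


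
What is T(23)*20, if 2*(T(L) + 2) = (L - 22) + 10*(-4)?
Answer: -430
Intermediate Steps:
T(L) = -33 + L/2 (T(L) = -2 + ((L - 22) + 10*(-4))/2 = -2 + ((-22 + L) - 40)/2 = -2 + (-62 + L)/2 = -2 + (-31 + L/2) = -33 + L/2)
T(23)*20 = (-33 + (½)*23)*20 = (-33 + 23/2)*20 = -43/2*20 = -430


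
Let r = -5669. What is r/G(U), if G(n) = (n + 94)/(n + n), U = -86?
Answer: 243767/2 ≈ 1.2188e+5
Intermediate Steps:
G(n) = (94 + n)/(2*n) (G(n) = (94 + n)/((2*n)) = (94 + n)*(1/(2*n)) = (94 + n)/(2*n))
r/G(U) = -5669*(-172/(94 - 86)) = -5669/((½)*(-1/86)*8) = -5669/(-2/43) = -5669*(-43/2) = 243767/2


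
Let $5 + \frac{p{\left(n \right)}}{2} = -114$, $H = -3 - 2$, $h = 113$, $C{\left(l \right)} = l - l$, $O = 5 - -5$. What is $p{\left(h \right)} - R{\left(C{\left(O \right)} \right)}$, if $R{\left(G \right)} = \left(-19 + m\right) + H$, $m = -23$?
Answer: $-191$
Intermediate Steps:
$O = 10$ ($O = 5 + 5 = 10$)
$C{\left(l \right)} = 0$
$H = -5$
$p{\left(n \right)} = -238$ ($p{\left(n \right)} = -10 + 2 \left(-114\right) = -10 - 228 = -238$)
$R{\left(G \right)} = -47$ ($R{\left(G \right)} = \left(-19 - 23\right) - 5 = -42 - 5 = -47$)
$p{\left(h \right)} - R{\left(C{\left(O \right)} \right)} = -238 - -47 = -238 + 47 = -191$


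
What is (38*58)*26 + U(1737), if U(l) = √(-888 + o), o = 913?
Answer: 57309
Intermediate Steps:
U(l) = 5 (U(l) = √(-888 + 913) = √25 = 5)
(38*58)*26 + U(1737) = (38*58)*26 + 5 = 2204*26 + 5 = 57304 + 5 = 57309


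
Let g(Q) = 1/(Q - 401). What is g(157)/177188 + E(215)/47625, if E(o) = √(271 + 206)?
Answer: -1/43233872 + √53/15875 ≈ 0.00045857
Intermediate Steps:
E(o) = 3*√53 (E(o) = √477 = 3*√53)
g(Q) = 1/(-401 + Q)
g(157)/177188 + E(215)/47625 = 1/((-401 + 157)*177188) + (3*√53)/47625 = (1/177188)/(-244) + (3*√53)*(1/47625) = -1/244*1/177188 + √53/15875 = -1/43233872 + √53/15875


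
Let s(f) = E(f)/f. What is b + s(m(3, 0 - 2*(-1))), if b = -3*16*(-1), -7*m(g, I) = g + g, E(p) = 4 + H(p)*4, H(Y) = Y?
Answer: 142/3 ≈ 47.333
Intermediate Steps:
E(p) = 4 + 4*p (E(p) = 4 + p*4 = 4 + 4*p)
m(g, I) = -2*g/7 (m(g, I) = -(g + g)/7 = -2*g/7)
s(f) = (4 + 4*f)/f
b = 48 (b = -48*(-1) = 48)
b + s(m(3, 0 - 2*(-1))) = 48 + (4 + 4/((-2/7*3))) = 48 + (4 + 4/(-6/7)) = 48 + (4 + 4*(-7/6)) = 48 + (4 - 14/3) = 48 - 2/3 = 142/3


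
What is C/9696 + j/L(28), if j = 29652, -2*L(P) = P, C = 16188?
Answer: -1709995/808 ≈ -2116.3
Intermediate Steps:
L(P) = -P/2
C/9696 + j/L(28) = 16188/9696 + 29652/((-½*28)) = 16188*(1/9696) + 29652/(-14) = 1349/808 + 29652*(-1/14) = 1349/808 - 2118 = -1709995/808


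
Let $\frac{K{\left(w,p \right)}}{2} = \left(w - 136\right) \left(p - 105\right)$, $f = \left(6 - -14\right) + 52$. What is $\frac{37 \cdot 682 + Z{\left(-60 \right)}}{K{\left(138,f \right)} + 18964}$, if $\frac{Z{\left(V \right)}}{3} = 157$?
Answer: $\frac{25705}{18832} \approx 1.365$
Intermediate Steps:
$Z{\left(V \right)} = 471$ ($Z{\left(V \right)} = 3 \cdot 157 = 471$)
$f = 72$ ($f = \left(6 + \left(-10 + 24\right)\right) + 52 = \left(6 + 14\right) + 52 = 20 + 52 = 72$)
$K{\left(w,p \right)} = 2 \left(-136 + w\right) \left(-105 + p\right)$ ($K{\left(w,p \right)} = 2 \left(w - 136\right) \left(p - 105\right) = 2 \left(-136 + w\right) \left(-105 + p\right)$)
$\frac{37 \cdot 682 + Z{\left(-60 \right)}}{K{\left(138,f \right)} + 18964} = \frac{37 \cdot 682 + 471}{\left(28560 - 19584 - 28980 + 2 \cdot 72 \cdot 138\right) + 18964} = \frac{25234 + 471}{\left(28560 - 19584 - 28980 + 19872\right) + 18964} = \frac{25705}{-132 + 18964} = \frac{25705}{18832}$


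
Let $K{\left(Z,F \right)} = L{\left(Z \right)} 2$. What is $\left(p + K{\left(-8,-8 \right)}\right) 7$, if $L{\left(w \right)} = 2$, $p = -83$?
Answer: $-553$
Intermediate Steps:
$K{\left(Z,F \right)} = 4$ ($K{\left(Z,F \right)} = 2 \cdot 2 = 4$)
$\left(p + K{\left(-8,-8 \right)}\right) 7 = \left(-83 + 4\right) 7 = \left(-79\right) 7 = -553$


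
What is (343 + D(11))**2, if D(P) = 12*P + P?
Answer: 236196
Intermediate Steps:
D(P) = 13*P
(343 + D(11))**2 = (343 + 13*11)**2 = (343 + 143)**2 = 486**2 = 236196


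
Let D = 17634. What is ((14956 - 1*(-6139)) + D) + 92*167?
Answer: 54093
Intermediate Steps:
((14956 - 1*(-6139)) + D) + 92*167 = ((14956 - 1*(-6139)) + 17634) + 92*167 = ((14956 + 6139) + 17634) + 15364 = (21095 + 17634) + 15364 = 38729 + 15364 = 54093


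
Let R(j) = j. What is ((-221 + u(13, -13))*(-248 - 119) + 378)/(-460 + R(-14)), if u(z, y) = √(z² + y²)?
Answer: -81485/474 + 4771*√2/474 ≈ -157.67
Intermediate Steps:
u(z, y) = √(y² + z²)
((-221 + u(13, -13))*(-248 - 119) + 378)/(-460 + R(-14)) = ((-221 + √((-13)² + 13²))*(-248 - 119) + 378)/(-460 - 14) = ((-221 + √(169 + 169))*(-367) + 378)/(-474) = ((-221 + √338)*(-367) + 378)*(-1/474) = ((-221 + 13*√2)*(-367) + 378)*(-1/474) = ((81107 - 4771*√2) + 378)*(-1/474) = (81485 - 4771*√2)*(-1/474) = -81485/474 + 4771*√2/474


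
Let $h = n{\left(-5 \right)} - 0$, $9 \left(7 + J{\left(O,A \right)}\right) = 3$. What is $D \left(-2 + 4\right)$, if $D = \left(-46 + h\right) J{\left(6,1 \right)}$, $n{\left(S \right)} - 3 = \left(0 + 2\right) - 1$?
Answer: $560$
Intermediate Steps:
$n{\left(S \right)} = 4$ ($n{\left(S \right)} = 3 + \left(\left(0 + 2\right) - 1\right) = 3 + \left(2 - 1\right) = 3 + 1 = 4$)
$J{\left(O,A \right)} = - \frac{20}{3}$ ($J{\left(O,A \right)} = -7 + \frac{1}{9} \cdot 3 = -7 + \frac{1}{3} = - \frac{20}{3}$)
$h = 4$ ($h = 4 - 0 = 4 + 0 = 4$)
$D = 280$ ($D = \left(-46 + 4\right) \left(- \frac{20}{3}\right) = \left(-42\right) \left(- \frac{20}{3}\right) = 280$)
$D \left(-2 + 4\right) = 280 \left(-2 + 4\right) = 280 \cdot 2 = 560$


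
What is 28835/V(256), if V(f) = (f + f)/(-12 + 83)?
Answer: 2047285/512 ≈ 3998.6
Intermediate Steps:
V(f) = 2*f/71 (V(f) = (2*f)/71 = (2*f)*(1/71) = 2*f/71)
28835/V(256) = 28835/(((2/71)*256)) = 28835/(512/71) = 28835*(71/512) = 2047285/512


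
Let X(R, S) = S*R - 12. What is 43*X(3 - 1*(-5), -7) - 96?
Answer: -3020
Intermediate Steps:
X(R, S) = -12 + R*S (X(R, S) = R*S - 12 = -12 + R*S)
43*X(3 - 1*(-5), -7) - 96 = 43*(-12 + (3 - 1*(-5))*(-7)) - 96 = 43*(-12 + (3 + 5)*(-7)) - 96 = 43*(-12 + 8*(-7)) - 96 = 43*(-12 - 56) - 96 = 43*(-68) - 96 = -2924 - 96 = -3020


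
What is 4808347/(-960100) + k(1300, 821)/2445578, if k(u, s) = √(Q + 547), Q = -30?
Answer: -4808347/960100 + √517/2445578 ≈ -5.0082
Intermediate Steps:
k(u, s) = √517 (k(u, s) = √(-30 + 547) = √517)
4808347/(-960100) + k(1300, 821)/2445578 = 4808347/(-960100) + √517/2445578 = 4808347*(-1/960100) + √517*(1/2445578) = -4808347/960100 + √517/2445578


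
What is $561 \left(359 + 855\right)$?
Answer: $681054$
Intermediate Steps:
$561 \left(359 + 855\right) = 561 \cdot 1214 = 681054$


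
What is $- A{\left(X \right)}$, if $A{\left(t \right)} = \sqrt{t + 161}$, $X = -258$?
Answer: $- i \sqrt{97} \approx - 9.8489 i$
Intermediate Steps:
$A{\left(t \right)} = \sqrt{161 + t}$
$- A{\left(X \right)} = - \sqrt{161 - 258} = - \sqrt{-97} = - i \sqrt{97}$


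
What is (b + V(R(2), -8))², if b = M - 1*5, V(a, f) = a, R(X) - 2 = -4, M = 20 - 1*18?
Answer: 25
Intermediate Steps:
M = 2 (M = 20 - 18 = 2)
R(X) = -2 (R(X) = 2 - 4 = -2)
b = -3 (b = 2 - 1*5 = 2 - 5 = -3)
(b + V(R(2), -8))² = (-3 - 2)² = (-5)² = 25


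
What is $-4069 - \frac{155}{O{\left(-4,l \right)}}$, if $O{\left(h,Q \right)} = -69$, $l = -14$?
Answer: $- \frac{280606}{69} \approx -4066.8$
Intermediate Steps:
$-4069 - \frac{155}{O{\left(-4,l \right)}} = -4069 - \frac{155}{-69} = -4069 - 155 \left(- \frac{1}{69}\right) = -4069 - - \frac{155}{69} = -4069 + \frac{155}{69} = - \frac{280606}{69}$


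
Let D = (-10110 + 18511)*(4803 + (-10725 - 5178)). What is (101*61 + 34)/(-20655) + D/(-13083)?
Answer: 42800453807/6005097 ≈ 7127.4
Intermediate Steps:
D = -93251100 (D = 8401*(4803 - 15903) = 8401*(-11100) = -93251100)
(101*61 + 34)/(-20655) + D/(-13083) = (101*61 + 34)/(-20655) - 93251100/(-13083) = (6161 + 34)*(-1/20655) - 93251100*(-1/13083) = 6195*(-1/20655) + 31083700/4361 = -413/1377 + 31083700/4361 = 42800453807/6005097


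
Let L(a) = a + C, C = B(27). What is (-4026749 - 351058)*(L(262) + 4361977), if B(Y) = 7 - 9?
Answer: -19097031674259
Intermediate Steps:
B(Y) = -2
C = -2
L(a) = -2 + a (L(a) = a - 2 = -2 + a)
(-4026749 - 351058)*(L(262) + 4361977) = (-4026749 - 351058)*((-2 + 262) + 4361977) = -4377807*(260 + 4361977) = -4377807*4362237 = -19097031674259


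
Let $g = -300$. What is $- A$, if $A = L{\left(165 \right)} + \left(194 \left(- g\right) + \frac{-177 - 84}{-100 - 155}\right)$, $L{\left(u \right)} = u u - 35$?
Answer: $- \frac{7258237}{85} \approx -85391.0$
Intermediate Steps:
$L{\left(u \right)} = -35 + u^{2}$ ($L{\left(u \right)} = u^{2} - 35 = -35 + u^{2}$)
$A = \frac{7258237}{85}$ ($A = \left(-35 + 165^{2}\right) + \left(194 \left(\left(-1\right) \left(-300\right)\right) + \frac{-177 - 84}{-100 - 155}\right) = \left(-35 + 27225\right) + \left(194 \cdot 300 - \frac{261}{-255}\right) = 27190 + \left(58200 - - \frac{87}{85}\right) = 27190 + \left(58200 + \frac{87}{85}\right) = 27190 + \frac{4947087}{85} = \frac{7258237}{85} \approx 85391.0$)
$- A = \left(-1\right) \frac{7258237}{85} = - \frac{7258237}{85}$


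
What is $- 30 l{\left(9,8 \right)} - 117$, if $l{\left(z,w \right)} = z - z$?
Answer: $-117$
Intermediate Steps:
$l{\left(z,w \right)} = 0$
$- 30 l{\left(9,8 \right)} - 117 = \left(-30\right) 0 - 117 = 0 - 117 = -117$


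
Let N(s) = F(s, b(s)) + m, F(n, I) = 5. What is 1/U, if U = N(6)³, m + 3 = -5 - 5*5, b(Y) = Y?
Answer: -1/21952 ≈ -4.5554e-5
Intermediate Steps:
m = -33 (m = -3 + (-5 - 5*5) = -3 + (-5 - 25) = -3 - 30 = -33)
N(s) = -28 (N(s) = 5 - 33 = -28)
U = -21952 (U = (-28)³ = -21952)
1/U = 1/(-21952) = -1/21952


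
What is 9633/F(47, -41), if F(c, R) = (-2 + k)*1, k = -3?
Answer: -9633/5 ≈ -1926.6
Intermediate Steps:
F(c, R) = -5 (F(c, R) = (-2 - 3)*1 = -5*1 = -5)
9633/F(47, -41) = 9633/(-5) = 9633*(-1/5) = -9633/5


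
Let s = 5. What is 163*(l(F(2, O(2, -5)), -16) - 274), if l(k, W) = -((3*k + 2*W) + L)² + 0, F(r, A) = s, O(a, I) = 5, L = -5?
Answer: -123554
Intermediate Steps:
F(r, A) = 5
l(k, W) = -(-5 + 2*W + 3*k)² (l(k, W) = -((3*k + 2*W) - 5)² + 0 = -((2*W + 3*k) - 5)² + 0 = -(-5 + 2*W + 3*k)² + 0 = -(-5 + 2*W + 3*k)²)
163*(l(F(2, O(2, -5)), -16) - 274) = 163*(-(-5 + 2*(-16) + 3*5)² - 274) = 163*(-(-5 - 32 + 15)² - 274) = 163*(-1*(-22)² - 274) = 163*(-1*484 - 274) = 163*(-484 - 274) = 163*(-758) = -123554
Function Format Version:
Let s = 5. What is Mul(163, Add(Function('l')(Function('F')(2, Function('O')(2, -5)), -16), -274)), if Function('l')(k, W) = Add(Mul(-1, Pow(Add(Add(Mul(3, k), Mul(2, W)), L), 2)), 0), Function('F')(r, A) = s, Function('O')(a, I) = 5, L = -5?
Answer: -123554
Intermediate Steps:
Function('F')(r, A) = 5
Function('l')(k, W) = Mul(-1, Pow(Add(-5, Mul(2, W), Mul(3, k)), 2)) (Function('l')(k, W) = Add(Mul(-1, Pow(Add(Add(Mul(3, k), Mul(2, W)), -5), 2)), 0) = Add(Mul(-1, Pow(Add(Add(Mul(2, W), Mul(3, k)), -5), 2)), 0) = Add(Mul(-1, Pow(Add(-5, Mul(2, W), Mul(3, k)), 2)), 0) = Mul(-1, Pow(Add(-5, Mul(2, W), Mul(3, k)), 2)))
Mul(163, Add(Function('l')(Function('F')(2, Function('O')(2, -5)), -16), -274)) = Mul(163, Add(Mul(-1, Pow(Add(-5, Mul(2, -16), Mul(3, 5)), 2)), -274)) = Mul(163, Add(Mul(-1, Pow(Add(-5, -32, 15), 2)), -274)) = Mul(163, Add(Mul(-1, Pow(-22, 2)), -274)) = Mul(163, Add(Mul(-1, 484), -274)) = Mul(163, Add(-484, -274)) = Mul(163, -758) = -123554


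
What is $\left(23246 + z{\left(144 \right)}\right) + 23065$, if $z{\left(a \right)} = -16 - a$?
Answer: $46151$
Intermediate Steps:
$\left(23246 + z{\left(144 \right)}\right) + 23065 = \left(23246 - 160\right) + 23065 = 23086 + 23065 = 46151$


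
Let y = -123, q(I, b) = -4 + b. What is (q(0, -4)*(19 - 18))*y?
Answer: 984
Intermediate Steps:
(q(0, -4)*(19 - 18))*y = ((-4 - 4)*(19 - 18))*(-123) = -8*1*(-123) = -8*(-123) = 984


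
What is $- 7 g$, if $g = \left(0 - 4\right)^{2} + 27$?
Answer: $-301$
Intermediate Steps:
$g = 43$ ($g = \left(-4\right)^{2} + 27 = 16 + 27 = 43$)
$- 7 g = \left(-7\right) 43 = -301$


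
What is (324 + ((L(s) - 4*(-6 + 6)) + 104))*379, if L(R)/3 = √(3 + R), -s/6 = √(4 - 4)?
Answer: 162212 + 1137*√3 ≈ 1.6418e+5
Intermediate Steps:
s = 0 (s = -6*√(4 - 4) = -6*√0 = -6*0 = 0)
L(R) = 3*√(3 + R)
(324 + ((L(s) - 4*(-6 + 6)) + 104))*379 = (324 + ((3*√(3 + 0) - 4*(-6 + 6)) + 104))*379 = (324 + ((3*√3 - 4*0) + 104))*379 = (324 + ((3*√3 + 0) + 104))*379 = (324 + (3*√3 + 104))*379 = (324 + (104 + 3*√3))*379 = (428 + 3*√3)*379 = 162212 + 1137*√3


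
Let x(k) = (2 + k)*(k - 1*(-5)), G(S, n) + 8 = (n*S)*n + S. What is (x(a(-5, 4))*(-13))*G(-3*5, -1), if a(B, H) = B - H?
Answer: 13832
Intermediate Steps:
G(S, n) = -8 + S + S*n² (G(S, n) = -8 + ((n*S)*n + S) = -8 + ((S*n)*n + S) = -8 + (S*n² + S) = -8 + (S + S*n²) = -8 + S + S*n²)
x(k) = (2 + k)*(5 + k) (x(k) = (2 + k)*(k + 5) = (2 + k)*(5 + k))
(x(a(-5, 4))*(-13))*G(-3*5, -1) = ((10 + (-5 - 1*4)² + 7*(-5 - 1*4))*(-13))*(-8 - 3*5 - 3*5*(-1)²) = ((10 + (-5 - 4)² + 7*(-5 - 4))*(-13))*(-8 - 15 - 15*1) = ((10 + (-9)² + 7*(-9))*(-13))*(-8 - 15 - 15) = ((10 + 81 - 63)*(-13))*(-38) = (28*(-13))*(-38) = -364*(-38) = 13832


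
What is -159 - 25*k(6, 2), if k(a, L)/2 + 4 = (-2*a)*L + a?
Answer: 941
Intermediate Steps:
k(a, L) = -8 + 2*a - 4*L*a (k(a, L) = -8 + 2*((-2*a)*L + a) = -8 + 2*(-2*L*a + a) = -8 + 2*(a - 2*L*a) = -8 + (2*a - 4*L*a) = -8 + 2*a - 4*L*a)
-159 - 25*k(6, 2) = -159 - 25*(-8 + 2*6 - 4*2*6) = -159 - 25*(-8 + 12 - 48) = -159 - 25*(-44) = -159 - 1*(-1100) = -159 + 1100 = 941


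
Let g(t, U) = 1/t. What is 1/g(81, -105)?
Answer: 81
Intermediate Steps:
1/g(81, -105) = 1/(1/81) = 81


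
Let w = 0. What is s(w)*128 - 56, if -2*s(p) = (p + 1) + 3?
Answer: -312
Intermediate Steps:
s(p) = -2 - p/2 (s(p) = -((p + 1) + 3)/2 = -((1 + p) + 3)/2 = -(4 + p)/2 = -2 - p/2)
s(w)*128 - 56 = (-2 - 1/2*0)*128 - 56 = (-2 + 0)*128 - 56 = -2*128 - 56 = -256 - 56 = -312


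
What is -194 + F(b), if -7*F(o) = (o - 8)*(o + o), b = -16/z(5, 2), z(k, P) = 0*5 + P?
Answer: -1614/7 ≈ -230.57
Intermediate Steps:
z(k, P) = P (z(k, P) = 0 + P = P)
b = -8 (b = -16/2 = -16*1/2 = -8)
F(o) = -2*o*(-8 + o)/7 (F(o) = -(o - 8)*(o + o)/7 = -(-8 + o)*2*o/7 = -2*o*(-8 + o)/7)
-194 + F(b) = -194 + (2/7)*(-8)*(8 - 1*(-8)) = -194 + (2/7)*(-8)*(8 + 8) = -194 + (2/7)*(-8)*16 = -194 - 256/7 = -1614/7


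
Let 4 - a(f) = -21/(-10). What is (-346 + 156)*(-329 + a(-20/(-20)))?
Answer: 62149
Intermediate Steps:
a(f) = 19/10 (a(f) = 4 - (-21)/(-10) = 4 - (-21)*(-1)/10 = 4 - 1*21/10 = 4 - 21/10 = 19/10)
(-346 + 156)*(-329 + a(-20/(-20))) = (-346 + 156)*(-329 + 19/10) = -190*(-3271/10) = 62149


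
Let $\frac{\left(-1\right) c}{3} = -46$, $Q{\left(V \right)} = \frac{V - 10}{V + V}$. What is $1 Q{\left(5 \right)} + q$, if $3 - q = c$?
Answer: $- \frac{271}{2} \approx -135.5$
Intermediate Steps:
$Q{\left(V \right)} = \frac{-10 + V}{2 V}$
$c = 138$ ($c = \left(-3\right) \left(-46\right) = 138$)
$q = -135$ ($q = 3 - 138 = -135$)
$1 Q{\left(5 \right)} + q = 1 \frac{-10 + 5}{2 \cdot 5} - 135 = 1 \cdot \frac{1}{2} \cdot \frac{1}{5} \left(-5\right) - 135 = 1 \left(- \frac{1}{2}\right) - 135 = - \frac{1}{2} - 135 = - \frac{271}{2}$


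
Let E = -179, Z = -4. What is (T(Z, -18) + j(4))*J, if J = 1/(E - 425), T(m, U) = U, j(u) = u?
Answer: 7/302 ≈ 0.023179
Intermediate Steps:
J = -1/604 (J = 1/(-179 - 425) = 1/(-604) = -1/604 ≈ -0.0016556)
(T(Z, -18) + j(4))*J = (-18 + 4)*(-1/604) = -14*(-1/604) = 7/302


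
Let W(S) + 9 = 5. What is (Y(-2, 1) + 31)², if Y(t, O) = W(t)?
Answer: 729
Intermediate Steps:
W(S) = -4 (W(S) = -9 + 5 = -4)
Y(t, O) = -4
(Y(-2, 1) + 31)² = (-4 + 31)² = 27² = 729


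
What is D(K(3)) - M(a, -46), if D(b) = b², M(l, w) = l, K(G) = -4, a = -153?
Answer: 169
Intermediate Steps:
D(K(3)) - M(a, -46) = (-4)² - 1*(-153) = 16 + 153 = 169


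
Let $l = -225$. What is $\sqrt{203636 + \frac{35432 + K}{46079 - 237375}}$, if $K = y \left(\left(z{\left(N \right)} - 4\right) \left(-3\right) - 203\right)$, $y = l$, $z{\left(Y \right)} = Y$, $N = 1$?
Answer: $\frac{\sqrt{2376235063614}}{3416} \approx 451.26$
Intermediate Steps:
$y = -225$
$K = 43650$ ($K = - 225 \left(\left(1 - 4\right) \left(-3\right) - 203\right) = - 225 \left(\left(-3\right) \left(-3\right) - 203\right) = - 225 \left(9 - 203\right) = \left(-225\right) \left(-194\right) = 43650$)
$\sqrt{203636 + \frac{35432 + K}{46079 - 237375}} = \sqrt{203636 + \frac{35432 + 43650}{46079 - 237375}} = \sqrt{203636 + \frac{79082}{-191296}} = \sqrt{203636 + 79082 \left(- \frac{1}{191296}\right)} = \sqrt{203636 - \frac{39541}{95648}} = \sqrt{\frac{19477336587}{95648}} = \frac{\sqrt{2376235063614}}{3416}$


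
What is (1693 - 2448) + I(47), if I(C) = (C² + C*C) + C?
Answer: 3710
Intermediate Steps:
I(C) = C + 2*C² (I(C) = (C² + C²) + C = 2*C² + C = C + 2*C²)
(1693 - 2448) + I(47) = (1693 - 2448) + 47*(1 + 2*47) = -755 + 47*(1 + 94) = -755 + 47*95 = -755 + 4465 = 3710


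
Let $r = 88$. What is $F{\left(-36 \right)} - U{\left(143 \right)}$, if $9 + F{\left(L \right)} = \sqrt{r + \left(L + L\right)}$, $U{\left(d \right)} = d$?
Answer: $-148$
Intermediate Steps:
$F{\left(L \right)} = -9 + \sqrt{88 + 2 L}$ ($F{\left(L \right)} = -9 + \sqrt{88 + \left(L + L\right)} = -9 + \sqrt{88 + 2 L}$)
$F{\left(-36 \right)} - U{\left(143 \right)} = \left(-9 + \sqrt{88 + 2 \left(-36\right)}\right) - 143 = \left(-9 + \sqrt{88 - 72}\right) - 143 = \left(-9 + \sqrt{16}\right) - 143 = \left(-9 + 4\right) - 143 = -5 - 143 = -148$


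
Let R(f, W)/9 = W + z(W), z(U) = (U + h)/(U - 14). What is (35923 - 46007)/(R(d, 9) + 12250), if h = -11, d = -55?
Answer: -50420/61673 ≈ -0.81754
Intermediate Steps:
z(U) = (-11 + U)/(-14 + U) (z(U) = (U - 11)/(U - 14) = (-11 + U)/(-14 + U))
R(f, W) = 9*W + 9*(-11 + W)/(-14 + W) (R(f, W) = 9*(W + (-11 + W)/(-14 + W)) = 9*W + 9*(-11 + W)/(-14 + W))
(35923 - 46007)/(R(d, 9) + 12250) = (35923 - 46007)/(9*(-11 + 9² - 13*9)/(-14 + 9) + 12250) = -10084/(9*(-11 + 81 - 117)/(-5) + 12250) = -10084/(9*(-⅕)*(-47) + 12250) = -10084/(423/5 + 12250) = -10084/61673/5 = -10084*5/61673 = -50420/61673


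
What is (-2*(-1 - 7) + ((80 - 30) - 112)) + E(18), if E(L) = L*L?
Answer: 278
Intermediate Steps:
E(L) = L²
(-2*(-1 - 7) + ((80 - 30) - 112)) + E(18) = (-2*(-1 - 7) + ((80 - 30) - 112)) + 18² = (-2*(-8) + (50 - 112)) + 324 = (16 - 62) + 324 = -46 + 324 = 278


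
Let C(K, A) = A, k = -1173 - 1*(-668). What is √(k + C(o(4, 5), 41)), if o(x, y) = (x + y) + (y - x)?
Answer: 4*I*√29 ≈ 21.541*I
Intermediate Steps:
k = -505 (k = -1173 + 668 = -505)
o(x, y) = 2*y
√(k + C(o(4, 5), 41)) = √(-505 + 41) = √(-464) = 4*I*√29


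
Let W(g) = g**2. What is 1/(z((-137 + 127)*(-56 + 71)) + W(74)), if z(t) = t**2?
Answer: 1/27976 ≈ 3.5745e-5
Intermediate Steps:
1/(z((-137 + 127)*(-56 + 71)) + W(74)) = 1/(((-137 + 127)*(-56 + 71))**2 + 74**2) = 1/((-10*15)**2 + 5476) = 1/((-150)**2 + 5476) = 1/(22500 + 5476) = 1/27976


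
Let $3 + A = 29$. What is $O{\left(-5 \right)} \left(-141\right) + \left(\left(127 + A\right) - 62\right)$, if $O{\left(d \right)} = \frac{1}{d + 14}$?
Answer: $\frac{226}{3} \approx 75.333$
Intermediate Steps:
$A = 26$ ($A = -3 + 29 = 26$)
$O{\left(d \right)} = \frac{1}{14 + d}$
$O{\left(-5 \right)} \left(-141\right) + \left(\left(127 + A\right) - 62\right) = \frac{1}{14 - 5} \left(-141\right) + \left(\left(127 + 26\right) - 62\right) = \frac{1}{9} \left(-141\right) + \left(153 - 62\right) = \frac{1}{9} \left(-141\right) + 91 = - \frac{47}{3} + 91 = \frac{226}{3}$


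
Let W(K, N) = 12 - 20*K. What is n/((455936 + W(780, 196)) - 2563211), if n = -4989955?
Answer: 4989955/2122863 ≈ 2.3506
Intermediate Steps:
n/((455936 + W(780, 196)) - 2563211) = -4989955/((455936 + (12 - 20*780)) - 2563211) = -4989955/((455936 + (12 - 15600)) - 2563211) = -4989955/((455936 - 15588) - 2563211) = -4989955/(440348 - 2563211) = -4989955/(-2122863) = -4989955*(-1/2122863) = 4989955/2122863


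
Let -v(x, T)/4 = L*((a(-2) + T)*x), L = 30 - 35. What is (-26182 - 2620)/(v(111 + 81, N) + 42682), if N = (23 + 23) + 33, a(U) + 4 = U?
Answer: -14401/161501 ≈ -0.089170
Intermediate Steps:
a(U) = -4 + U
N = 79 (N = 46 + 33 = 79)
L = -5
v(x, T) = 20*x*(-6 + T) (v(x, T) = -(-20)*((-4 - 2) + T)*x = -(-20)*(-6 + T)*x = -(-20)*x*(-6 + T) = 20*x*(-6 + T))
(-26182 - 2620)/(v(111 + 81, N) + 42682) = (-26182 - 2620)/(20*(111 + 81)*(-6 + 79) + 42682) = -28802/(20*192*73 + 42682) = -28802/(280320 + 42682) = -28802/323002 = -28802*1/323002 = -14401/161501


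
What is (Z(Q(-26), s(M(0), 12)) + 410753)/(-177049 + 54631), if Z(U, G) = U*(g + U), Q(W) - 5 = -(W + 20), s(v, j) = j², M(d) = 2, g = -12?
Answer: -22819/6801 ≈ -3.3552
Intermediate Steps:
Q(W) = -15 - W (Q(W) = 5 - (W + 20) = 5 - (20 + W) = 5 + (-20 - W) = -15 - W)
Z(U, G) = U*(-12 + U)
(Z(Q(-26), s(M(0), 12)) + 410753)/(-177049 + 54631) = ((-15 - 1*(-26))*(-12 + (-15 - 1*(-26))) + 410753)/(-177049 + 54631) = ((-15 + 26)*(-12 + (-15 + 26)) + 410753)/(-122418) = (11*(-12 + 11) + 410753)*(-1/122418) = (11*(-1) + 410753)*(-1/122418) = (-11 + 410753)*(-1/122418) = 410742*(-1/122418) = -22819/6801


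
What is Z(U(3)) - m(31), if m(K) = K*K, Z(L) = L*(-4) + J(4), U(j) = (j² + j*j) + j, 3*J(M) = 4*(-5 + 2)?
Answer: -1049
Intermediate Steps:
J(M) = -4 (J(M) = (4*(-5 + 2))/3 = (4*(-3))/3 = (⅓)*(-12) = -4)
U(j) = j + 2*j² (U(j) = (j² + j²) + j = 2*j² + j = j + 2*j²)
Z(L) = -4 - 4*L (Z(L) = L*(-4) - 4 = -4*L - 4 = -4 - 4*L)
m(K) = K²
Z(U(3)) - m(31) = (-4 - 12*(1 + 2*3)) - 1*31² = (-4 - 12*(1 + 6)) - 1*961 = (-4 - 12*7) - 961 = (-4 - 4*21) - 961 = (-4 - 84) - 961 = -88 - 961 = -1049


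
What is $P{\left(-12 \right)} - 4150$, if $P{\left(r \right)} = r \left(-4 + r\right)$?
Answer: $-3958$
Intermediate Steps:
$P{\left(-12 \right)} - 4150 = - 12 \left(-4 - 12\right) - 4150 = \left(-12\right) \left(-16\right) - 4150 = 192 - 4150 = -3958$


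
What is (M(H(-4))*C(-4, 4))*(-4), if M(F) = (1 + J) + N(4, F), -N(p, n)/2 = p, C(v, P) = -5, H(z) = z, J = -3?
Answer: -200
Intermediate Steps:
N(p, n) = -2*p
M(F) = -10 (M(F) = (1 - 3) - 2*4 = -2 - 8 = -10)
(M(H(-4))*C(-4, 4))*(-4) = -10*(-5)*(-4) = 50*(-4) = -200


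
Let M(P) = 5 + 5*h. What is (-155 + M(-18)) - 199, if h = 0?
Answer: -349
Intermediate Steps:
M(P) = 5 (M(P) = 5 + 5*0 = 5 + 0 = 5)
(-155 + M(-18)) - 199 = (-155 + 5) - 199 = -150 - 199 = -349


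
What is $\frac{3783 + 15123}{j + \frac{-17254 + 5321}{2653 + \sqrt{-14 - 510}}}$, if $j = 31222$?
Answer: $\frac{1384788295440854}{2286556222760635} - \frac{150403532 i \sqrt{131}}{2286556222760635} \approx 0.60562 - 7.5286 \cdot 10^{-7} i$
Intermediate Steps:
$\frac{3783 + 15123}{j + \frac{-17254 + 5321}{2653 + \sqrt{-14 - 510}}} = \frac{3783 + 15123}{31222 + \frac{-17254 + 5321}{2653 + \sqrt{-14 - 510}}} = \frac{18906}{31222 - \frac{11933}{2653 + \sqrt{-524}}} = \frac{18906}{31222 - \frac{11933}{2653 + 2 i \sqrt{131}}}$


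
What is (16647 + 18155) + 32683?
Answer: 67485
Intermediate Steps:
(16647 + 18155) + 32683 = 34802 + 32683 = 67485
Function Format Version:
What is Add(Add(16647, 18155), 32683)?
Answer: 67485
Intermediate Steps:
Add(Add(16647, 18155), 32683) = Add(34802, 32683) = 67485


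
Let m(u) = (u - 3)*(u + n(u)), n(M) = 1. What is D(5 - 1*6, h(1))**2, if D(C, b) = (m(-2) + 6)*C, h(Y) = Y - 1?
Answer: 121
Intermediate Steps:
h(Y) = -1 + Y
m(u) = (1 + u)*(-3 + u) (m(u) = (u - 3)*(u + 1) = (-3 + u)*(1 + u) = (1 + u)*(-3 + u))
D(C, b) = 11*C (D(C, b) = ((-3 + (-2)**2 - 2*(-2)) + 6)*C = ((-3 + 4 + 4) + 6)*C = (5 + 6)*C = 11*C)
D(5 - 1*6, h(1))**2 = (11*(5 - 1*6))**2 = (11*(5 - 6))**2 = (11*(-1))**2 = (-11)**2 = 121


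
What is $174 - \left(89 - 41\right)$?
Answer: $126$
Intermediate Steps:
$174 - \left(89 - 41\right) = 174 - 48 = 126$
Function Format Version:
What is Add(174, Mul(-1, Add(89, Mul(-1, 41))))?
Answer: 126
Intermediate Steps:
Add(174, Mul(-1, Add(89, Mul(-1, 41)))) = Add(174, Mul(-1, Add(89, -41))) = Add(174, Mul(-1, 48)) = Add(174, -48) = 126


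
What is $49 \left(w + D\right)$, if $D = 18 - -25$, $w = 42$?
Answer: $4165$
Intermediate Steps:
$D = 43$ ($D = 18 + 25 = 43$)
$49 \left(w + D\right) = 49 \left(42 + 43\right) = 49 \cdot 85 = 4165$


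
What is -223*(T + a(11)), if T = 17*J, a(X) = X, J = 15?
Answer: -59318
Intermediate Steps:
T = 255 (T = 17*15 = 255)
-223*(T + a(11)) = -223*(255 + 11) = -223*266 = -59318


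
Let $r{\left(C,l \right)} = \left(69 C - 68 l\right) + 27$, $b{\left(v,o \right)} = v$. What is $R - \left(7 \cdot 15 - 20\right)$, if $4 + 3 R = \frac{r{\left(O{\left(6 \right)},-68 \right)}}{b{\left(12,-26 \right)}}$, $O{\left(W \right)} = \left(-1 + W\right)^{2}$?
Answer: $\frac{817}{9} \approx 90.778$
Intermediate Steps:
$r{\left(C,l \right)} = 27 - 68 l + 69 C$ ($r{\left(C,l \right)} = \left(- 68 l + 69 C\right) + 27 = 27 - 68 l + 69 C$)
$R = \frac{1582}{9}$ ($R = - \frac{4}{3} + \frac{\left(27 - -4624 + 69 \left(-1 + 6\right)^{2}\right) \frac{1}{12}}{3} = - \frac{4}{3} + \frac{\left(27 + 4624 + 69 \cdot 5^{2}\right) \frac{1}{12}}{3} = - \frac{4}{3} + \frac{\left(27 + 4624 + 69 \cdot 25\right) \frac{1}{12}}{3} = - \frac{4}{3} + \frac{\left(27 + 4624 + 1725\right) \frac{1}{12}}{3} = - \frac{4}{3} + \frac{6376 \cdot \frac{1}{12}}{3} = - \frac{4}{3} + \frac{1}{3} \cdot \frac{1594}{3} = - \frac{4}{3} + \frac{1594}{9} = \frac{1582}{9} \approx 175.78$)
$R - \left(7 \cdot 15 - 20\right) = \frac{1582}{9} - \left(7 \cdot 15 - 20\right) = \frac{1582}{9} - \left(105 - 20\right) = \frac{1582}{9} - 85 = \frac{817}{9}$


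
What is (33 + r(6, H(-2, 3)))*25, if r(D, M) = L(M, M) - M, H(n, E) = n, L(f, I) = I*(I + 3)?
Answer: 825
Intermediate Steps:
L(f, I) = I*(3 + I)
r(D, M) = -M + M*(3 + M) (r(D, M) = M*(3 + M) - M = -M + M*(3 + M))
(33 + r(6, H(-2, 3)))*25 = (33 - 2*(2 - 2))*25 = (33 - 2*0)*25 = (33 + 0)*25 = 33*25 = 825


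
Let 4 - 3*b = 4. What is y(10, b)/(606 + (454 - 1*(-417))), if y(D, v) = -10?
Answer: -10/1477 ≈ -0.0067705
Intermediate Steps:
b = 0 (b = 4/3 - ⅓*4 = 4/3 - 4/3 = 0)
y(10, b)/(606 + (454 - 1*(-417))) = -10/(606 + (454 - 1*(-417))) = -10/(606 + (454 + 417)) = -10/(606 + 871) = -10/1477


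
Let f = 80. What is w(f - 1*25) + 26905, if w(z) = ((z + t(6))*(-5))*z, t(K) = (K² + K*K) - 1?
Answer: -7745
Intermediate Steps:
t(K) = -1 + 2*K² (t(K) = (K² + K²) - 1 = 2*K² - 1 = -1 + 2*K²)
w(z) = z*(-355 - 5*z) (w(z) = ((z + (-1 + 2*6²))*(-5))*z = ((z + (-1 + 2*36))*(-5))*z = ((z + (-1 + 72))*(-5))*z = ((z + 71)*(-5))*z = ((71 + z)*(-5))*z = (-355 - 5*z)*z = z*(-355 - 5*z))
w(f - 1*25) + 26905 = -5*(80 - 1*25)*(71 + (80 - 1*25)) + 26905 = -5*(80 - 25)*(71 + (80 - 25)) + 26905 = -5*55*(71 + 55) + 26905 = -5*55*126 + 26905 = -34650 + 26905 = -7745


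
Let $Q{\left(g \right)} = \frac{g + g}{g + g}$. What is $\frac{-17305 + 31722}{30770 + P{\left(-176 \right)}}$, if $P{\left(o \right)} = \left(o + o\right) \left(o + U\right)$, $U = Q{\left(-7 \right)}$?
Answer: $\frac{14417}{92370} \approx 0.15608$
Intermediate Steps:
$Q{\left(g \right)} = 1$ ($Q{\left(g \right)} = \frac{2 g}{2 g} = 2 g \frac{1}{2 g} = 1$)
$U = 1$
$P{\left(o \right)} = 2 o \left(1 + o\right)$ ($P{\left(o \right)} = \left(o + o\right) \left(o + 1\right) = 2 o \left(1 + o\right)$)
$\frac{-17305 + 31722}{30770 + P{\left(-176 \right)}} = \frac{-17305 + 31722}{30770 + 2 \left(-176\right) \left(1 - 176\right)} = \frac{14417}{30770 + 2 \left(-176\right) \left(-175\right)} = \frac{14417}{30770 + 61600} = \frac{14417}{92370}$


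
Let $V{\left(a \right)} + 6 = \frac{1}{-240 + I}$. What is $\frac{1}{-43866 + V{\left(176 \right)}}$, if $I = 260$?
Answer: $- \frac{20}{877439} \approx -2.2794 \cdot 10^{-5}$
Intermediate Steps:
$V{\left(a \right)} = - \frac{119}{20}$ ($V{\left(a \right)} = -6 + \frac{1}{-240 + 260} = -6 + \frac{1}{20} = - \frac{119}{20}$)
$\frac{1}{-43866 + V{\left(176 \right)}} = \frac{1}{-43866 - \frac{119}{20}} = \frac{1}{- \frac{877439}{20}} = - \frac{20}{877439}$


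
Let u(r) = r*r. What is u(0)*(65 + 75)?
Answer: 0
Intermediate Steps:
u(r) = r²
u(0)*(65 + 75) = 0²*(65 + 75) = 0*140 = 0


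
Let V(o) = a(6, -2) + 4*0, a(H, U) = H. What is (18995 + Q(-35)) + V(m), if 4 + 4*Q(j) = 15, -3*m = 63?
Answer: 76015/4 ≈ 19004.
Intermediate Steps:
m = -21 (m = -⅓*63 = -21)
V(o) = 6 (V(o) = 6 + 4*0 = 6 + 0 = 6)
Q(j) = 11/4 (Q(j) = -1 + (¼)*15 = -1 + 15/4 = 11/4)
(18995 + Q(-35)) + V(m) = (18995 + 11/4) + 6 = 75991/4 + 6 = 76015/4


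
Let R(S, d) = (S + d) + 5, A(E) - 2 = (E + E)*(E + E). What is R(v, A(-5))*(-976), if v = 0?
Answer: -104432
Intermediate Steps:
A(E) = 2 + 4*E² (A(E) = 2 + (E + E)*(E + E) = 2 + (2*E)*(2*E) = 2 + 4*E²)
R(S, d) = 5 + S + d
R(v, A(-5))*(-976) = (5 + 0 + (2 + 4*(-5)²))*(-976) = (5 + 0 + (2 + 4*25))*(-976) = (5 + 0 + (2 + 100))*(-976) = (5 + 0 + 102)*(-976) = 107*(-976) = -104432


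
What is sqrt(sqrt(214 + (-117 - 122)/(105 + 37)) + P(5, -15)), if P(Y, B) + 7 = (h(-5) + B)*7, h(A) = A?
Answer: sqrt(-2964108 + 142*sqrt(4281158))/142 ≈ 11.508*I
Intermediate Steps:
P(Y, B) = -42 + 7*B (P(Y, B) = -7 + (-5 + B)*7 = -7 + (-35 + 7*B) = -42 + 7*B)
sqrt(sqrt(214 + (-117 - 122)/(105 + 37)) + P(5, -15)) = sqrt(sqrt(214 + (-117 - 122)/(105 + 37)) + (-42 + 7*(-15))) = sqrt(sqrt(214 - 239/142) + (-42 - 105)) = sqrt(sqrt(214 - 239*1/142) - 147) = sqrt(sqrt(214 - 239/142) - 147) = sqrt(sqrt(30149/142) - 147) = sqrt(sqrt(4281158)/142 - 147) = sqrt(-147 + sqrt(4281158)/142)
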